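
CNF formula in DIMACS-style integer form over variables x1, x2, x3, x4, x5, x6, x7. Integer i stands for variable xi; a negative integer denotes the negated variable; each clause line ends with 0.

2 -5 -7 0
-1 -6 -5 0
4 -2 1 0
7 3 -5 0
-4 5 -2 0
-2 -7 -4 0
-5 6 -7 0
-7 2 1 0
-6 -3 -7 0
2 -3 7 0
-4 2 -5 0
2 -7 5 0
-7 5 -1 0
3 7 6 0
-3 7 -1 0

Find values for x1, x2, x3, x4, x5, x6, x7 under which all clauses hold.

x1=True, x2=False, x3=False, x4=True, x5=False, x6=True, x7=False

Set x1 = True and propagate.
Try x2 = False.
Try x3 = False.
The remaining clauses are satisfied by x4 = True, x5 = False, x6 = True, x7 = False.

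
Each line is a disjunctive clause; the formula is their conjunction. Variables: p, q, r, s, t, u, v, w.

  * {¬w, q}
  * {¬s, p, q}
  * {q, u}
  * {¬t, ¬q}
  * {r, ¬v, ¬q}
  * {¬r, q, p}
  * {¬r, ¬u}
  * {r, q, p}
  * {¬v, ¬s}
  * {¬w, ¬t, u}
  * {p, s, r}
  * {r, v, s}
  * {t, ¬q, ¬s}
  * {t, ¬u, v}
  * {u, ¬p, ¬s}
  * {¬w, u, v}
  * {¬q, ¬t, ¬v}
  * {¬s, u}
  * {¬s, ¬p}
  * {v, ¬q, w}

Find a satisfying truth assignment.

Set p = False and propagate.
For the remaining variables, q = True, r = True, s = False, t = False, u = False, v = True, w = True works.
Check each clause:
  1. {q, ¬w} — q is true.
  2. {p, q, ¬s} — q is true.
  3. {u, q} — q is true.
  4. {¬q, ¬t} — ¬t is true.
  5. {¬q, ¬v, r} — r is true.
  6. {p, q, ¬r} — q is true.
  7. {¬u, ¬r} — ¬u is true.
  8. {r, p, q} — q is true.
  9. {¬v, ¬s} — ¬s is true.
  10. {¬w, ¬t, u} — ¬t is true.
  11. {r, s, p} — r is true.
  12. {v, s, r} — r is true.
  13. {¬s, ¬q, t} — ¬s is true.
  14. {¬u, v, t} — ¬u is true.
  15. {¬s, u, ¬p} — ¬s is true.
  16. {v, u, ¬w} — v is true.
  17. {¬t, ¬v, ¬q} — ¬t is true.
  18. {u, ¬s} — ¬s is true.
  19. {¬p, ¬s} — ¬s is true.
  20. {w, v, ¬q} — w is true.

p=False  q=True  r=True  s=False  t=False  u=False  v=True  w=True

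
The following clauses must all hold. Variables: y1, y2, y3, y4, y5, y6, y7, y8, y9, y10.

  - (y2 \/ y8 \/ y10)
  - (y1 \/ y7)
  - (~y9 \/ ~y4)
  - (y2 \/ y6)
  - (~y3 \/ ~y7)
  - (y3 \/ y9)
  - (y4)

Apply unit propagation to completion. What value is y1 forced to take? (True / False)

(y4) is a unit clause: y4 = True.
(~y9 \/ ~y4) with y4 = True leaves only ~y9, so y9 = False.
(y3 \/ y9) with y9 = False leaves only y3, so y3 = True.
(~y7 \/ ~y3): since y3 = True, the clause reduces to (~y7). y7 = False.
(y1 \/ y7) with y7 = False leaves only y1, so y1 = True.

True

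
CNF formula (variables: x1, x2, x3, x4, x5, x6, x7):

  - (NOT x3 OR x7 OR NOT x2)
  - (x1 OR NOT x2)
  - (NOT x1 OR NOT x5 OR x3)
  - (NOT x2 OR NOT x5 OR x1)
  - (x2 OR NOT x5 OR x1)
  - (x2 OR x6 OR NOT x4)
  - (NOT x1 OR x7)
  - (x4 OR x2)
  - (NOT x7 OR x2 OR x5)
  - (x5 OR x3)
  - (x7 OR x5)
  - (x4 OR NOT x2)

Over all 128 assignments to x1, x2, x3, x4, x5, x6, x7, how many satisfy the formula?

The models are:
  x1=T x2=F x3=T x4=T x5=T x6=T x7=T
  x1=T x2=T x3=T x4=T x5=F x6=F x7=T
  x1=T x2=T x3=T x4=T x5=F x6=T x7=T
  x1=T x2=T x3=T x4=T x5=T x6=F x7=T
  x1=T x2=T x3=T x4=T x5=T x6=T x7=T
That's 5 in total.

5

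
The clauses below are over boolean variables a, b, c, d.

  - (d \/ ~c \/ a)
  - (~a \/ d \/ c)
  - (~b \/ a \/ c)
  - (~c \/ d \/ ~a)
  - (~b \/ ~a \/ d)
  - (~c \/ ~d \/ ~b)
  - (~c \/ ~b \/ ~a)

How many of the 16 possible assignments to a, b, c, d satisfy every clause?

6

The models are:
  a=0 b=0 c=0 d=0
  a=0 b=0 c=0 d=1
  a=0 b=0 c=1 d=1
  a=1 b=0 c=0 d=1
  a=1 b=0 c=1 d=1
  a=1 b=1 c=0 d=1
Count: 6.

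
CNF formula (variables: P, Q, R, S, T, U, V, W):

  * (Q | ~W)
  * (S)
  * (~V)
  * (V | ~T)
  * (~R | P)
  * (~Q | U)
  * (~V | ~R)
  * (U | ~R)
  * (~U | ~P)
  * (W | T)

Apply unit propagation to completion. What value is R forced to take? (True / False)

Unit clause (S) sets S = True.
(~V) is a unit clause: V = False.
(~T | V): since V = False, the clause reduces to (~T). T = False.
In (W | T), T is now false; W must hold, so W = True.
(~W | Q): since W = True, the clause reduces to (Q). Q = True.
(U | ~Q): since Q = True, the clause reduces to (U). U = True.
(~U | ~P): since U = True, the clause reduces to (~P). P = False.
In (P | ~R), P is now false; ~R must hold, so R = False.

False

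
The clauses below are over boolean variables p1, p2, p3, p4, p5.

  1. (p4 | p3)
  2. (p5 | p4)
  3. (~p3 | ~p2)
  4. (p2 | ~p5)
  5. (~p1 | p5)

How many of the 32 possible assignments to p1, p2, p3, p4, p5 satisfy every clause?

5

Satisfying assignments:
  p1=F p2=F p3=F p4=T p5=F
  p1=F p2=F p3=T p4=T p5=F
  p1=F p2=T p3=F p4=T p5=F
  p1=F p2=T p3=F p4=T p5=T
  p1=T p2=T p3=F p4=T p5=T
That's 5 in total.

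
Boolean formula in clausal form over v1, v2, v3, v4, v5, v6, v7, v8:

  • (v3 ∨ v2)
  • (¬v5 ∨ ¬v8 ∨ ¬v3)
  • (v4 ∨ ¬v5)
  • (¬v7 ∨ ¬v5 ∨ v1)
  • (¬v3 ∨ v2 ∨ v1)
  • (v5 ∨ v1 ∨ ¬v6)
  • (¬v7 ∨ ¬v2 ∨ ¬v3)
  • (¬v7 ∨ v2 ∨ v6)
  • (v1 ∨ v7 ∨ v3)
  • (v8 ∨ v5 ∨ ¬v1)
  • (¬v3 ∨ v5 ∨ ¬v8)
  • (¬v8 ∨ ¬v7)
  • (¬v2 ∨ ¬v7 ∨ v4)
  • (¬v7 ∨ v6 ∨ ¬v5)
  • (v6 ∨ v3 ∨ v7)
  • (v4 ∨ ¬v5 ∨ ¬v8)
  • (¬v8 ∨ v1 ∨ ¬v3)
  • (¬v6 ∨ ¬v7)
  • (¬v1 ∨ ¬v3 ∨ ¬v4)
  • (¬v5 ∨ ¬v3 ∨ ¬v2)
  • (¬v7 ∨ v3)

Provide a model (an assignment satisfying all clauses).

v1 = T, v2 = T, v3 = F, v4 = T, v5 = T, v6 = T, v7 = F, v8 = T

Check each clause:
  1. (v3 ∨ v2) — v2 is true.
  2. (¬v5 ∨ ¬v3 ∨ ¬v8) — ¬v3 is true.
  3. (v4 ∨ ¬v5) — v4 is true.
  4. (¬v5 ∨ v1 ∨ ¬v7) — v1 is true.
  5. (v2 ∨ ¬v3 ∨ v1) — v1 is true.
  6. (v5 ∨ ¬v6 ∨ v1) — v1 is true.
  7. (¬v3 ∨ ¬v7 ∨ ¬v2) — ¬v7 is true.
  8. (v2 ∨ ¬v7 ∨ v6) — ¬v7 is true.
  9. (v3 ∨ v1 ∨ v7) — v1 is true.
  10. (v8 ∨ ¬v1 ∨ v5) — v8 is true.
  11. (v5 ∨ ¬v3 ∨ ¬v8) — ¬v3 is true.
  12. (¬v8 ∨ ¬v7) — ¬v7 is true.
  13. (v4 ∨ ¬v2 ∨ ¬v7) — ¬v7 is true.
  14. (¬v5 ∨ ¬v7 ∨ v6) — ¬v7 is true.
  15. (v3 ∨ v6 ∨ v7) — v6 is true.
  16. (v4 ∨ ¬v5 ∨ ¬v8) — v4 is true.
  17. (¬v3 ∨ v1 ∨ ¬v8) — v1 is true.
  18. (¬v6 ∨ ¬v7) — ¬v7 is true.
  19. (¬v4 ∨ ¬v1 ∨ ¬v3) — ¬v3 is true.
  20. (¬v2 ∨ ¬v5 ∨ ¬v3) — ¬v3 is true.
  21. (v3 ∨ ¬v7) — ¬v7 is true.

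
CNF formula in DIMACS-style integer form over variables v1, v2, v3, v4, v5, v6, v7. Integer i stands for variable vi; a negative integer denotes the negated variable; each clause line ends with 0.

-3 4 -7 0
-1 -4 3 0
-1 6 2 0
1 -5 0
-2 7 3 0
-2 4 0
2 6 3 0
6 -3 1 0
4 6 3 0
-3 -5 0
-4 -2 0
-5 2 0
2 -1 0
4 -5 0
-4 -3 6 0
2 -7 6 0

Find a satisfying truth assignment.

v1=0, v2=0, v3=1, v4=1, v5=0, v6=1, v7=1

Check each clause:
  1. (¬v7 ∨ v4 ∨ ¬v3) — v4 is true.
  2. (¬v1 ∨ v3 ∨ ¬v4) — v3 is true.
  3. (v6 ∨ ¬v1 ∨ v2) — v6 is true.
  4. (v1 ∨ ¬v5) — ¬v5 is true.
  5. (¬v2 ∨ v3 ∨ v7) — v3 is true.
  6. (v4 ∨ ¬v2) — v4 is true.
  7. (v3 ∨ v2 ∨ v6) — v3 is true.
  8. (v6 ∨ v1 ∨ ¬v3) — v6 is true.
  9. (v6 ∨ v4 ∨ v3) — v3 is true.
  10. (¬v3 ∨ ¬v5) — ¬v5 is true.
  11. (¬v4 ∨ ¬v2) — ¬v2 is true.
  12. (¬v5 ∨ v2) — ¬v5 is true.
  13. (¬v1 ∨ v2) — ¬v1 is true.
  14. (¬v5 ∨ v4) — ¬v5 is true.
  15. (¬v3 ∨ ¬v4 ∨ v6) — v6 is true.
  16. (v6 ∨ v2 ∨ ¬v7) — v6 is true.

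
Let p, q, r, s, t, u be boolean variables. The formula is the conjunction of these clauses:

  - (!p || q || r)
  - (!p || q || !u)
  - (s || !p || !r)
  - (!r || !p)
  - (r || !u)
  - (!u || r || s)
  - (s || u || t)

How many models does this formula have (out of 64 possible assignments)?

23

Case analysis on r and p:
  r=1, p=1: a clause becomes empty — 0.
  r=1, p=0: q free; 7 ways for (s,t,u) × 2^1 = 14.
  r=0, p=1: remaining (q,s,t,u) ∈ {(1,0,1,0); (1,1,0,0); (1,1,1,0)} — 3.
  r=0, p=0: q free; 3 ways for (s,t,u) × 2^1 = 6.
Total: 0 + 14 + 3 + 6 = 23.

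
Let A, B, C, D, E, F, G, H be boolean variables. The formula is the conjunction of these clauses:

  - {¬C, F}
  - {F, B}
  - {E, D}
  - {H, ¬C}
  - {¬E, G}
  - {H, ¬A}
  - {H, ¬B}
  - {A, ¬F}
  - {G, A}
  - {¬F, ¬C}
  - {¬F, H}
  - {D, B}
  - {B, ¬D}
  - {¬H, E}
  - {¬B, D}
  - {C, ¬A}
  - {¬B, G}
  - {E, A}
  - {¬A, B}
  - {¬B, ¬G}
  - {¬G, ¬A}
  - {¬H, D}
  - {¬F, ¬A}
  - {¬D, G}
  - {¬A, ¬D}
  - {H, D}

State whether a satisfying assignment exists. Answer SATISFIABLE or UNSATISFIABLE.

UNSATISFIABLE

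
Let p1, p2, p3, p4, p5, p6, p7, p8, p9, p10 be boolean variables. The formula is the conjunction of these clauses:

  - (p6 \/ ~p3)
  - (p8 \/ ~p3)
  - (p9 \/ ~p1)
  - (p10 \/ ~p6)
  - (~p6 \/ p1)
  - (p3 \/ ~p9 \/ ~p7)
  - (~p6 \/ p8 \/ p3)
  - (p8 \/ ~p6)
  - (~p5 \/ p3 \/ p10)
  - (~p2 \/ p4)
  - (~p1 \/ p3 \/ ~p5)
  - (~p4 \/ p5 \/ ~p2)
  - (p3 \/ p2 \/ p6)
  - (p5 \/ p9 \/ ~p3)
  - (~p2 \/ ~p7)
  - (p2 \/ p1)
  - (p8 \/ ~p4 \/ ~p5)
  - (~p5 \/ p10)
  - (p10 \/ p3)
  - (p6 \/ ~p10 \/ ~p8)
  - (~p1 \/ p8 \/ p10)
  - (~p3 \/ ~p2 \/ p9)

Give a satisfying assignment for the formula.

p1 = T, p2 = F, p3 = T, p4 = T, p5 = F, p6 = T, p7 = F, p8 = T, p9 = T, p10 = T

Pure literal: p7 appears only negated; assign p7 = False.
Try p1 = True.
  then p9 is forced to True.
For the remaining variables, p2 = False, p3 = True, p4 = True, p5 = False, p6 = True, p8 = True, p10 = True works.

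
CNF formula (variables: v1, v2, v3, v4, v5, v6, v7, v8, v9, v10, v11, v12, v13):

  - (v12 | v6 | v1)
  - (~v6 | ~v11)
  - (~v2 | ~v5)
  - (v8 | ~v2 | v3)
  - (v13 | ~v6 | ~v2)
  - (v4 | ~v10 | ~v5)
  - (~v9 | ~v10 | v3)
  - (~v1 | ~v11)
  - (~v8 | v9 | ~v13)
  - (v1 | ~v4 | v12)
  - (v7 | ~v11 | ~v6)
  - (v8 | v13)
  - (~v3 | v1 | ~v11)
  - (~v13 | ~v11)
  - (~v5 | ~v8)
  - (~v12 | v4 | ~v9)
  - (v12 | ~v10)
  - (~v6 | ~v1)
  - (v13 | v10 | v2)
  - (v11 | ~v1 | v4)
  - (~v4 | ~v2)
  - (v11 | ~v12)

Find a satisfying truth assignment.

v1=True, v2=False, v3=True, v4=True, v5=False, v6=False, v7=False, v8=False, v9=False, v10=False, v11=False, v12=False, v13=True

Check each clause:
  1. (v1 | v6 | v12) — v1 is true.
  2. (~v6 | ~v11) — ~v6 is true.
  3. (~v2 | ~v5) — ~v5 is true.
  4. (~v2 | v8 | v3) — v3 is true.
  5. (v13 | ~v6 | ~v2) — ~v6 is true.
  6. (~v5 | ~v10 | v4) — ~v5 is true.
  7. (v3 | ~v10 | ~v9) — v3 is true.
  8. (~v1 | ~v11) — ~v11 is true.
  9. (~v8 | v9 | ~v13) — ~v8 is true.
  10. (~v4 | v12 | v1) — v1 is true.
  11. (~v6 | ~v11 | v7) — ~v6 is true.
  12. (v8 | v13) — v13 is true.
  13. (~v3 | ~v11 | v1) — v1 is true.
  14. (~v13 | ~v11) — ~v11 is true.
  15. (~v8 | ~v5) — ~v8 is true.
  16. (~v12 | ~v9 | v4) — v4 is true.
  17. (v12 | ~v10) — ~v10 is true.
  18. (~v6 | ~v1) — ~v6 is true.
  19. (v2 | v10 | v13) — v13 is true.
  20. (v4 | v11 | ~v1) — v4 is true.
  21. (~v2 | ~v4) — ~v2 is true.
  22. (~v12 | v11) — ~v12 is true.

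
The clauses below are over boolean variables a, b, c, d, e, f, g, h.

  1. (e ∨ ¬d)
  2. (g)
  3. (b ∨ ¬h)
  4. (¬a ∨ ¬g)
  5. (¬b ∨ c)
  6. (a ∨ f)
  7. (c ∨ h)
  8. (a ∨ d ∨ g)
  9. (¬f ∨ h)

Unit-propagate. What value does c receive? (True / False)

True

Unit clause (g) sets g = True.
From (¬g ∨ ¬a) and g = True: a = False.
(f ∨ a) with a = False leaves only f, so f = True.
From (¬f ∨ h) and f = True: h = True.
(¬h ∨ b) with h = True leaves only b, so b = True.
From (c ∨ ¬b) and b = True: c = True.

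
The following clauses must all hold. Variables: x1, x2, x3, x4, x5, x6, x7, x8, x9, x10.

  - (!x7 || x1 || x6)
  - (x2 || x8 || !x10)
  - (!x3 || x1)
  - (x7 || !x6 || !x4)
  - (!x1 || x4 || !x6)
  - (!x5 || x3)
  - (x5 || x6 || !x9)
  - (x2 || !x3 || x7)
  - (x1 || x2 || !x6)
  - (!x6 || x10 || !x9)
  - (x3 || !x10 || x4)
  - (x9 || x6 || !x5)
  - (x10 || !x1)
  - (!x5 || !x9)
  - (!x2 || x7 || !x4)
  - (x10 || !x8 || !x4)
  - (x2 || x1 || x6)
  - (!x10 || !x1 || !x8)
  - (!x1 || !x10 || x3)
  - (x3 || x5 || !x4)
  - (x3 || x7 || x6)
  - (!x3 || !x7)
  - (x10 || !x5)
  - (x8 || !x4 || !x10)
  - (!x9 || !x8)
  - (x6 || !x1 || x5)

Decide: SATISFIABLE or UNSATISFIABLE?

SATISFIABLE

Branch on x1: take x1 = False.
  then x3 is forced to False.
  then x5 is forced to False.
  then x4 is forced to False.
  then x10 is forced to False.
Try x2 = True.
For the remaining variables, x6 = True, x7 = True, x8 = True, x9 = False works.
Every clause has at least one true literal under this assignment.
So x1=False, x2=True, x3=False, x4=False, x5=False, x6=True, x7=True, x8=True, x9=False, x10=False is a satisfying assignment.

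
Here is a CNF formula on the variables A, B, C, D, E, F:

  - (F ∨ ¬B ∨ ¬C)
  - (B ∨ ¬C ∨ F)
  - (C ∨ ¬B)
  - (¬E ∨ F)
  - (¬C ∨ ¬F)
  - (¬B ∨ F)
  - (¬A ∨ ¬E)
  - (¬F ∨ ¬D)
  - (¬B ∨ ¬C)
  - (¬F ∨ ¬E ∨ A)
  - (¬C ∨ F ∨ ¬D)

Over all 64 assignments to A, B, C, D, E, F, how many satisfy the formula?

Satisfying assignments:
  A=F B=F C=F D=F E=F F=F
  A=F B=F C=F D=F E=F F=T
  A=F B=F C=F D=T E=F F=F
  A=T B=F C=F D=F E=F F=F
  A=T B=F C=F D=F E=F F=T
  A=T B=F C=F D=T E=F F=F
Count: 6.

6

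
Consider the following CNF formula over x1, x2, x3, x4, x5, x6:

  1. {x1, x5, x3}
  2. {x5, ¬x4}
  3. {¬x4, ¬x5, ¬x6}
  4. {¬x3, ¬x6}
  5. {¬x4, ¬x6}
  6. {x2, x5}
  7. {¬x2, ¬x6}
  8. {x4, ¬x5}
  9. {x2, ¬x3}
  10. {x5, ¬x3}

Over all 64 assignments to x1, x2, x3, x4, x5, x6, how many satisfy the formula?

7

Split on x5, then x3.
  x5=T, x3=T: remaining (x1,x2,x4,x6) ∈ {(F,T,T,F); (T,T,T,F)} — 2.
  x5=T, x3=F: remaining (x1,x2,x4,x6) ∈ {(F,F,T,F); (F,T,T,F); (T,F,T,F); (T,T,T,F)} — 4.
  x5=F, x3=T: a clause becomes empty — 0.
  x5=F, x3=F: remaining (x1,x2,x4,x6) ∈ {(T,T,F,F)} — 1.
Total: 2 + 4 + 0 + 1 = 7.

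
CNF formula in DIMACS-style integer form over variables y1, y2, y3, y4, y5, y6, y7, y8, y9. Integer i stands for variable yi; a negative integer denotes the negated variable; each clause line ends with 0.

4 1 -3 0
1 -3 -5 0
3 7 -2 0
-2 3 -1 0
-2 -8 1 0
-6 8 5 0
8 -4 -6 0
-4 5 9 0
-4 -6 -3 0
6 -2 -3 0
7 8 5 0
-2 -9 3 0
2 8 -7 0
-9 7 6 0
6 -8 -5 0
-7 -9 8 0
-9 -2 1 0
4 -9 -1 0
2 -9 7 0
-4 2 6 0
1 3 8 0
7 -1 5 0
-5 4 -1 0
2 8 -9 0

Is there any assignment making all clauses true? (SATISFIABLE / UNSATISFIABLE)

SATISFIABLE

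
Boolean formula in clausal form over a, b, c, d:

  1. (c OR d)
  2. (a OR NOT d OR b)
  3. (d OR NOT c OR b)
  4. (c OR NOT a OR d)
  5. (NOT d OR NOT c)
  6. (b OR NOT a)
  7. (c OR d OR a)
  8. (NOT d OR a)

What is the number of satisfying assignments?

The models are:
  a=0 b=1 c=1 d=0
  a=1 b=1 c=0 d=1
  a=1 b=1 c=1 d=0
Count: 3.

3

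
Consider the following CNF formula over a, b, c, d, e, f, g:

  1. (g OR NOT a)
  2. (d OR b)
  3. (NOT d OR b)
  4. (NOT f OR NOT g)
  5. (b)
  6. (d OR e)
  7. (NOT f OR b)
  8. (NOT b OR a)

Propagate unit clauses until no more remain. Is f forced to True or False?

False

(b) stands alone — b = True.
(a OR NOT b) with b = True leaves only a, so a = True.
In (NOT a OR g), NOT a is now false; g must hold, so g = True.
From (NOT g OR NOT f) and g = True: f = False.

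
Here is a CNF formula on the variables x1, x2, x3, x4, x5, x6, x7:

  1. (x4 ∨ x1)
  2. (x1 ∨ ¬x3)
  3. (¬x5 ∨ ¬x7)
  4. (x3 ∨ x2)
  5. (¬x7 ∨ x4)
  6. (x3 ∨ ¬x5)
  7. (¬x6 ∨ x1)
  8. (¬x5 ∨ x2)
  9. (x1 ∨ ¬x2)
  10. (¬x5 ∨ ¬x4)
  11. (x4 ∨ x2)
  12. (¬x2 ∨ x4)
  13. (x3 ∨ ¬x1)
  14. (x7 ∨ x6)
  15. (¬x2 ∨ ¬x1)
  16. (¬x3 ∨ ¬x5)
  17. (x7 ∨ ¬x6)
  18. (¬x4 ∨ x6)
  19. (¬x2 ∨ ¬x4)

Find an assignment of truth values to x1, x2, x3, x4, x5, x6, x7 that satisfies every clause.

x1 = T, x2 = F, x3 = T, x4 = T, x5 = F, x6 = T, x7 = T

Pure literal: x5 appears only negated; assign x5 = False.
Branch on x1: take x1 = True.
  then x3 is forced to True.
  then x2 is forced to False.
  then x4 is forced to True.
  then x6 is forced to True.
  then x7 is forced to True.
Every clause has at least one true literal under this assignment.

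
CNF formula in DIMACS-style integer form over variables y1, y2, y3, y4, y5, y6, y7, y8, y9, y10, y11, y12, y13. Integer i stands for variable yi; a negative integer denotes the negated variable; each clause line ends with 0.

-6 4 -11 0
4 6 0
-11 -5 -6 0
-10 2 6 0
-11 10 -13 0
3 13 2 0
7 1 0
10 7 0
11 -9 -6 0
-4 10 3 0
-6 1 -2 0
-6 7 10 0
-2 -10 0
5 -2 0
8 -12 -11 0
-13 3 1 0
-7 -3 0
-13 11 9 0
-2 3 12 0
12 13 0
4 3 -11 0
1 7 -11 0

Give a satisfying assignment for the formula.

y1=T  y2=F  y3=T  y4=T  y5=F  y6=T  y7=F  y8=T  y9=F  y10=T  y11=T  y12=T  y13=F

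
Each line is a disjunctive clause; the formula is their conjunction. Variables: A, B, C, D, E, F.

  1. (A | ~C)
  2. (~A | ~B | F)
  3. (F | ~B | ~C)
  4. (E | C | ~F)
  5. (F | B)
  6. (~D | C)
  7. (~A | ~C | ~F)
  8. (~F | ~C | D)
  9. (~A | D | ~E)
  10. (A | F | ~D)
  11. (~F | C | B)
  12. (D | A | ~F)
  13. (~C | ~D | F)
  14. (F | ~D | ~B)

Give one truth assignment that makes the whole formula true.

A=False, B=True, C=False, D=False, E=False, F=False

Branch on A: take A = False.
  then C is forced to False.
  then D is forced to False.
  then F is forced to False.
  then B is forced to True.
E is now unconstrained; take E = False.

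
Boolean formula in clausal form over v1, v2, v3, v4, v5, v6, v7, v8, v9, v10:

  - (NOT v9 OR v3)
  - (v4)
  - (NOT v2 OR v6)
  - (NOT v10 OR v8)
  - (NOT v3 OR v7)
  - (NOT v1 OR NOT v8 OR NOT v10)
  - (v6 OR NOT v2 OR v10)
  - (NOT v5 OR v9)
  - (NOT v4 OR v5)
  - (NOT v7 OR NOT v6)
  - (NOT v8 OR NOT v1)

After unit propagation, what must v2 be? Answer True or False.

False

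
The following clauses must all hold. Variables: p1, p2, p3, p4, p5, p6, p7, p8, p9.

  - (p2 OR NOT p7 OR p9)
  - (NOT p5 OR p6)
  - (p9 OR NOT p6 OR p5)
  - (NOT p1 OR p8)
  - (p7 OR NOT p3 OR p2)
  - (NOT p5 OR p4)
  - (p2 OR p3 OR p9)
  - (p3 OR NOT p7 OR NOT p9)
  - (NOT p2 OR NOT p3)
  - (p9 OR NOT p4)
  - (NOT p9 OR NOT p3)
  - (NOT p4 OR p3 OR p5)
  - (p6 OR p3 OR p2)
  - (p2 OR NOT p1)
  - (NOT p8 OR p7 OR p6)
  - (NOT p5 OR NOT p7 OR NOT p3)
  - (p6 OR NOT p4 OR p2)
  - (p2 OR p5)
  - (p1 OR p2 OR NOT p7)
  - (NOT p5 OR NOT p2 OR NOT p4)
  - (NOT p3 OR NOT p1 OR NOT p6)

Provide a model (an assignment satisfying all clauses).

Try p1 = False.
The remaining clauses are satisfied by p2 = True, p3 = False, p4 = False, p5 = False, p6 = False, p7 = True, p8 = True, p9 = False.
Every clause has at least one true literal under this assignment.

p1=F, p2=T, p3=F, p4=F, p5=F, p6=F, p7=T, p8=T, p9=F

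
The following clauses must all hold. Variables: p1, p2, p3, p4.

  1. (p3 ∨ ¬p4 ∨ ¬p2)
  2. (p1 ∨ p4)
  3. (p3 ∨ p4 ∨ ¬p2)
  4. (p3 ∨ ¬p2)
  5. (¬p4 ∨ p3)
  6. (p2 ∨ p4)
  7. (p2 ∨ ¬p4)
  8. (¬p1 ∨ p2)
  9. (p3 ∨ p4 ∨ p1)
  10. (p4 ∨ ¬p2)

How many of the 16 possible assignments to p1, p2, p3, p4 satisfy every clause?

Satisfying assignments:
  p1=0 p2=1 p3=1 p4=1
  p1=1 p2=1 p3=1 p4=1
That's 2 in total.

2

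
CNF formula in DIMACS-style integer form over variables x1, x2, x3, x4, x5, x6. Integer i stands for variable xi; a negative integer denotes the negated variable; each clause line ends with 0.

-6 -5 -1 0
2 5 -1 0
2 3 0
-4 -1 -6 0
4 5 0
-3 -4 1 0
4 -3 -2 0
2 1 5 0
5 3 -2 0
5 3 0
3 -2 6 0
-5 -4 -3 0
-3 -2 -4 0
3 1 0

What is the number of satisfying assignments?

3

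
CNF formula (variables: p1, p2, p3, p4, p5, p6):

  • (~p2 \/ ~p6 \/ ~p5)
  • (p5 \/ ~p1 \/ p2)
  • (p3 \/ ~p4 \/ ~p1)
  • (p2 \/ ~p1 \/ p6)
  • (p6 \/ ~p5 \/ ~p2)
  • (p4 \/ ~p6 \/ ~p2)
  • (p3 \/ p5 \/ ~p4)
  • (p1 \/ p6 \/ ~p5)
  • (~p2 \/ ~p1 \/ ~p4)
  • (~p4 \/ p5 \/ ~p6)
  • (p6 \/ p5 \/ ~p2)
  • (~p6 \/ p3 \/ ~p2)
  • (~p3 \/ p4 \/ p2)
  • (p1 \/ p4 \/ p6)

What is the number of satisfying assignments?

7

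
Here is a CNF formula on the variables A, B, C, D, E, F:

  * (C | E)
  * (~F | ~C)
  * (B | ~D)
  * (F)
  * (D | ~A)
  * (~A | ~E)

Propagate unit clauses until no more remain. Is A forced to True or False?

False

(F) is a unit clause: F = True.
From (~C | ~F) and F = True: C = False.
From (E | C) and C = False: E = True.
In (~A | ~E), ~E is now false; ~A must hold, so A = False.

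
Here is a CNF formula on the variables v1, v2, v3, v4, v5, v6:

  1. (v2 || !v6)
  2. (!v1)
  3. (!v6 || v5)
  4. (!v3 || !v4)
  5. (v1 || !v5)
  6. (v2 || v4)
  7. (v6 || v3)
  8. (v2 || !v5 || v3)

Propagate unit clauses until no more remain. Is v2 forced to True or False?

Unit clause (!v1) sets v1 = False.
(v1 || !v5): since v1 = False, the clause reduces to (!v5). v5 = False.
(!v6 || v5) with v5 = False leaves only !v6, so v6 = False.
(v6 || v3) with v6 = False leaves only v3, so v3 = True.
(!v3 || !v4): since v3 = True, the clause reduces to (!v4). v4 = False.
From (v2 || v4) and v4 = False: v2 = True.

True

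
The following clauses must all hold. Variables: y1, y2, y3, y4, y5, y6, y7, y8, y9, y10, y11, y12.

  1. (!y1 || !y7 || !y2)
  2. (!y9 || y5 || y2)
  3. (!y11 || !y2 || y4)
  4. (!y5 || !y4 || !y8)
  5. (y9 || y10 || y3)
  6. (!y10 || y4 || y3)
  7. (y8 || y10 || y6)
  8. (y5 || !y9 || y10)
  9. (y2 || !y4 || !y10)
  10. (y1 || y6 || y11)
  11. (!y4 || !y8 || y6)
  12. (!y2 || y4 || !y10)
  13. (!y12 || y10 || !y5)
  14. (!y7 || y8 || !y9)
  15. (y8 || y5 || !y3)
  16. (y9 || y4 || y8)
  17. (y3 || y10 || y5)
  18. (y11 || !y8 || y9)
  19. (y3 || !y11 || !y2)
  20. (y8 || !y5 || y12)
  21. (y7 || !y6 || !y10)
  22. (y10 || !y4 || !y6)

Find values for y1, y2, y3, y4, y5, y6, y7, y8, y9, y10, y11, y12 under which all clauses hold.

Set y1 = True and propagate.
The remaining clauses are satisfied by y2 = False, y3 = True, y4 = False, y5 = True, y6 = False, y7 = False, y8 = True, y9 = False, y10 = False, y11 = True, y12 = False.

y1=1, y2=0, y3=1, y4=0, y5=1, y6=0, y7=0, y8=1, y9=0, y10=0, y11=1, y12=0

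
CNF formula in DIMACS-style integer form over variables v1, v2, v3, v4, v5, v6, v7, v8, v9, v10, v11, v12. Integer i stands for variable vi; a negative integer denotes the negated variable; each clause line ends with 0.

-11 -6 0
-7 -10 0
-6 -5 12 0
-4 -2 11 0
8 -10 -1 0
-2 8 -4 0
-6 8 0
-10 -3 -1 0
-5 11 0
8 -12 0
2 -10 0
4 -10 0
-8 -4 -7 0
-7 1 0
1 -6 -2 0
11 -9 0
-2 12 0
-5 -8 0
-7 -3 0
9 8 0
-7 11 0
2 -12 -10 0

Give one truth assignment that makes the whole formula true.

v1=True, v2=True, v3=True, v4=False, v5=False, v6=False, v7=False, v8=True, v9=False, v10=False, v11=True, v12=True

Check each clause:
  1. {¬v6, ¬v11} — ¬v6 is true.
  2. {¬v7, ¬v10} — ¬v7 is true.
  3. {¬v5, ¬v6, v12} — ¬v6 is true.
  4. {v11, ¬v4, ¬v2} — v11 is true.
  5. {¬v1, ¬v10, v8} — v8 is true.
  6. {¬v4, ¬v2, v8} — v8 is true.
  7. {¬v6, v8} — v8 is true.
  8. {¬v1, ¬v3, ¬v10} — ¬v10 is true.
  9. {v11, ¬v5} — v11 is true.
  10. {v8, ¬v12} — v8 is true.
  11. {¬v10, v2} — v2 is true.
  12. {¬v10, v4} — ¬v10 is true.
  13. {¬v4, ¬v8, ¬v7} — ¬v7 is true.
  14. {v1, ¬v7} — v1 is true.
  15. {¬v6, ¬v2, v1} — v1 is true.
  16. {¬v9, v11} — v11 is true.
  17. {v12, ¬v2} — v12 is true.
  18. {¬v5, ¬v8} — ¬v5 is true.
  19. {¬v7, ¬v3} — ¬v7 is true.
  20. {v8, v9} — v8 is true.
  21. {¬v7, v11} — ¬v7 is true.
  22. {¬v10, ¬v12, v2} — v2 is true.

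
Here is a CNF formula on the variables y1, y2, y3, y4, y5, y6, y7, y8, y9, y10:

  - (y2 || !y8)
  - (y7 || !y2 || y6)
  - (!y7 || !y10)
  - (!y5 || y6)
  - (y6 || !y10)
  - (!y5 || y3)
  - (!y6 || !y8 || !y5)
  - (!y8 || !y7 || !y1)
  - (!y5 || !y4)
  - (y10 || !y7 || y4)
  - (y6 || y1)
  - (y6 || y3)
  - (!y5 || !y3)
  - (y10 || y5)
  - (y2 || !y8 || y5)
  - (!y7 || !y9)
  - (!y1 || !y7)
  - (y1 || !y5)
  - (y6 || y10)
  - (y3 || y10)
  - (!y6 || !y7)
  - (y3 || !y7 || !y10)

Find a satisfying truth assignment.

Pure literal: y8 appears only negated; assign y8 = False.
y9 occurs only negated in the remaining clauses — set y9 = False.
Try y1 = False.
  then y6 is forced to True.
  then y5 is forced to False.
  then y10 is forced to True.
  then y7 is forced to False.
y2, y3, y4 are now unconstrained; take y2 = True, y3 = True, y4 = True.
Every clause has at least one true literal under this assignment.
Check each clause:
  1. (y2 || !y8) — !y8 is true.
  2. (y6 || y7 || !y2) — y6 is true.
  3. (!y10 || !y7) — !y7 is true.
  4. (!y5 || y6) — !y5 is true.
  5. (y6 || !y10) — y6 is true.
  6. (!y5 || y3) — y3 is true.
  7. (!y8 || !y6 || !y5) — !y8 is true.
  8. (!y1 || !y8 || !y7) — !y8 is true.
  9. (!y5 || !y4) — !y5 is true.
  10. (!y7 || y4 || y10) — !y7 is true.
  11. (y6 || y1) — y6 is true.
  12. (y3 || y6) — y3 is true.
  13. (!y5 || !y3) — !y5 is true.
  14. (y10 || y5) — y10 is true.
  15. (!y8 || y5 || y2) — !y8 is true.
  16. (!y9 || !y7) — !y7 is true.
  17. (!y7 || !y1) — !y7 is true.
  18. (y1 || !y5) — !y5 is true.
  19. (y6 || y10) — y10 is true.
  20. (y10 || y3) — y10 is true.
  21. (!y7 || !y6) — !y7 is true.
  22. (!y7 || !y10 || y3) — !y7 is true.

y1 = 0, y2 = 1, y3 = 1, y4 = 1, y5 = 0, y6 = 1, y7 = 0, y8 = 0, y9 = 0, y10 = 1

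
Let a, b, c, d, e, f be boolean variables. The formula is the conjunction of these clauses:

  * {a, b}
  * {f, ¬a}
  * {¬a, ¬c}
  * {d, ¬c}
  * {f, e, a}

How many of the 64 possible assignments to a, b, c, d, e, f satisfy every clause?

17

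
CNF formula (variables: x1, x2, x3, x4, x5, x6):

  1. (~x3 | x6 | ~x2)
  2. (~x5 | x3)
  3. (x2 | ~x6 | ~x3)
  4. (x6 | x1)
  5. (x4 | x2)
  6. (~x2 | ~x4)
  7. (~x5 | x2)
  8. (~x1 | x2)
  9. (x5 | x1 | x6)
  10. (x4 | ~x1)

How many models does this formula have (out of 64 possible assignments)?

Satisfying assignments:
  x1=0 x2=0 x3=0 x4=1 x5=0 x6=1
  x1=0 x2=1 x3=0 x4=0 x5=0 x6=1
  x1=0 x2=1 x3=1 x4=0 x5=0 x6=1
  x1=0 x2=1 x3=1 x4=0 x5=1 x6=1
Count: 4.

4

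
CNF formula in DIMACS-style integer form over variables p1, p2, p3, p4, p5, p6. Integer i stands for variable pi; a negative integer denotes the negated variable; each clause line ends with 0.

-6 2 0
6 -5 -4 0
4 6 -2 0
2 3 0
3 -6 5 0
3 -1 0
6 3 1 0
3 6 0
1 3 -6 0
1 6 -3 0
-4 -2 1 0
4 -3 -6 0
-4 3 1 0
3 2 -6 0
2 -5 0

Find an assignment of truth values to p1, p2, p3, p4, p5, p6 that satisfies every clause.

Set p1 = True and propagate.
  then p3 is forced to True.
Try p2 = True.
For the remaining variables, p4 = True, p5 = True, p6 = True works.
Every clause has at least one true literal under this assignment.
Check each clause:
  1. {¬p6, p2} — p2 is true.
  2. {¬p4, ¬p5, p6} — p6 is true.
  3. {p6, ¬p2, p4} — p4 is true.
  4. {p2, p3} — p2 is true.
  5. {p3, ¬p6, p5} — p3 is true.
  6. {¬p1, p3} — p3 is true.
  7. {p6, p1, p3} — p1 is true.
  8. {p3, p6} — p3 is true.
  9. {¬p6, p1, p3} — p1 is true.
  10. {¬p3, p6, p1} — p1 is true.
  11. {¬p2, ¬p4, p1} — p1 is true.
  12. {¬p6, ¬p3, p4} — p4 is true.
  13. {p1, ¬p4, p3} — p1 is true.
  14. {p3, p2, ¬p6} — p2 is true.
  15. {p2, ¬p5} — p2 is true.

p1=1, p2=1, p3=1, p4=1, p5=1, p6=1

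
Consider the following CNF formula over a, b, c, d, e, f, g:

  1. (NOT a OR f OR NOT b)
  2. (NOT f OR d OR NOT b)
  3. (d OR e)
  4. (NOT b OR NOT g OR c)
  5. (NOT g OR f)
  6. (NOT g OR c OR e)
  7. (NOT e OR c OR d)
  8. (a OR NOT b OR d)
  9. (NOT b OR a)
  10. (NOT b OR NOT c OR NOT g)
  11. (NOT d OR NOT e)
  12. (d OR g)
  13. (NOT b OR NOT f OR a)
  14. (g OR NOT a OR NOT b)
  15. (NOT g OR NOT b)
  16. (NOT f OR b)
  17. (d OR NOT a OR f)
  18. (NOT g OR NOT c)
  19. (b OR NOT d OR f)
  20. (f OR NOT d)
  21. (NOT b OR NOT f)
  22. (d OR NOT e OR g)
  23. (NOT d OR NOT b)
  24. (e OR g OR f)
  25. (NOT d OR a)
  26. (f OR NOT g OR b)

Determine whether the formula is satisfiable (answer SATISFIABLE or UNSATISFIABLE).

UNSATISFIABLE

b = True:
  propagation gives a=True, f=True; an empty clause results — contradiction.
b = False:
  propagation gives f=False, g=False, d=True; an empty clause results — contradiction.
Every branch closes, so no satisfying assignment exists.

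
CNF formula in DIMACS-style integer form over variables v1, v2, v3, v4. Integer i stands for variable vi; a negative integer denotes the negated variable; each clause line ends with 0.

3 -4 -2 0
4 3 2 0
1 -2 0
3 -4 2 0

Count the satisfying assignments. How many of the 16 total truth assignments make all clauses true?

Case analysis on v2 and v3:
  v2=T, v3=T: remaining (v1,v4) ∈ {(T,F); (T,T)} — 2.
  v2=T, v3=F: remaining (v1,v4) ∈ {(T,F)} — 1.
  v2=F, v3=T: remaining (v1,v4) ∈ {(F,F); (F,T); (T,F); (T,T)} — 4.
  v2=F, v3=F: a clause becomes empty — 0.
Total: 2 + 1 + 4 + 0 = 7.

7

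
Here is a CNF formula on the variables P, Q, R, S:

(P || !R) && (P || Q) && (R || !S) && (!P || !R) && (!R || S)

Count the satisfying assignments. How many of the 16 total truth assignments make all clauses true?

3

Satisfying assignments:
  P=F Q=T R=F S=F
  P=T Q=F R=F S=F
  P=T Q=T R=F S=F
Count: 3.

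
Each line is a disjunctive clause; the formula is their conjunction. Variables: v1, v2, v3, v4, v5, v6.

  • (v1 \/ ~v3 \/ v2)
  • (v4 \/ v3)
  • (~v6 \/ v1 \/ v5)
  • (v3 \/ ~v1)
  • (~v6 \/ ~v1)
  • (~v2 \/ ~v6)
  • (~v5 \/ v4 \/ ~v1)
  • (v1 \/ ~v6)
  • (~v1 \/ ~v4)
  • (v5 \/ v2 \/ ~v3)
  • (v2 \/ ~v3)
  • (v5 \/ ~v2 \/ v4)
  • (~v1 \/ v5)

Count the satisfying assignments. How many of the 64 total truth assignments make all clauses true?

The models are:
  v1=F v2=F v3=F v4=T v5=F v6=F
  v1=F v2=F v3=F v4=T v5=T v6=F
  v1=F v2=T v3=F v4=T v5=F v6=F
  v1=F v2=T v3=F v4=T v5=T v6=F
  v1=F v2=T v3=T v4=F v5=T v6=F
  v1=F v2=T v3=T v4=T v5=F v6=F
  v1=F v2=T v3=T v4=T v5=T v6=F
That's 7 in total.

7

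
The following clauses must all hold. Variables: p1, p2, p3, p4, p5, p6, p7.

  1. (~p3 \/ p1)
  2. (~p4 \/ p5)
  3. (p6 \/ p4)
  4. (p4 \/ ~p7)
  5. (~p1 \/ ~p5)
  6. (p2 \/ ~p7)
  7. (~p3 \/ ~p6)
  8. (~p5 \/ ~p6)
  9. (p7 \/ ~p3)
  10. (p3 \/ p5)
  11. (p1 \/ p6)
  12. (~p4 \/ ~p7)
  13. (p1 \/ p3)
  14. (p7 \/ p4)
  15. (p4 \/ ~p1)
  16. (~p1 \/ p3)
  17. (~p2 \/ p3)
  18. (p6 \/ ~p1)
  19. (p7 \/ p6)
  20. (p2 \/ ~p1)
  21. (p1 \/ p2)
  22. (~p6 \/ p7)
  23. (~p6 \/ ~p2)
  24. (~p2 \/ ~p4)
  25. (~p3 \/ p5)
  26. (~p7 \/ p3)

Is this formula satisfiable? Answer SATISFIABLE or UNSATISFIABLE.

p1 = True:
  propagation gives p5=False, p4=False; an empty clause results — contradiction.
p1 = False:
  propagation gives p3=False; an empty clause results — contradiction.
Every branch closes, so no satisfying assignment exists.

UNSATISFIABLE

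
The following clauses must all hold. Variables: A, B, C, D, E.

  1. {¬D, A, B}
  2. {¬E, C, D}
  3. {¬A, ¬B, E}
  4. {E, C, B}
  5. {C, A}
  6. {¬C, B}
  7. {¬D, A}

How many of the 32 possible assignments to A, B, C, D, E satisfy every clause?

Satisfying assignments:
  A=0 B=1 C=1 D=0 E=0
  A=0 B=1 C=1 D=0 E=1
  A=1 B=0 C=0 D=1 E=1
  A=1 B=1 C=0 D=1 E=1
  A=1 B=1 C=1 D=0 E=1
  A=1 B=1 C=1 D=1 E=1
That's 6 in total.

6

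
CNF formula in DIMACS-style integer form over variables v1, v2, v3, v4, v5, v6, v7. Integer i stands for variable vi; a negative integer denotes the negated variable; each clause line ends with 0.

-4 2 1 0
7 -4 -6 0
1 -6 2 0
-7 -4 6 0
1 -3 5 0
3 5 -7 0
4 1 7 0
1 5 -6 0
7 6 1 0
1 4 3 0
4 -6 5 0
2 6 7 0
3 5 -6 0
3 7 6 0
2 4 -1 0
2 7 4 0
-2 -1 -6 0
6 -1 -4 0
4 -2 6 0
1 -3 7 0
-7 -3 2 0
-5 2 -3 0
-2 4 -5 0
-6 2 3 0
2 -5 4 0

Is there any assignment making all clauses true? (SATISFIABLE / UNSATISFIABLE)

SATISFIABLE

Try v1 = False.
Branch on v2: take v2 = True.
The remaining clauses are satisfied by v3 = False, v4 = True, v5 = True, v6 = True, v7 = True.
Every clause has at least one true literal under this assignment.
So v1 = F, v2 = T, v3 = F, v4 = T, v5 = T, v6 = T, v7 = T is a satisfying assignment.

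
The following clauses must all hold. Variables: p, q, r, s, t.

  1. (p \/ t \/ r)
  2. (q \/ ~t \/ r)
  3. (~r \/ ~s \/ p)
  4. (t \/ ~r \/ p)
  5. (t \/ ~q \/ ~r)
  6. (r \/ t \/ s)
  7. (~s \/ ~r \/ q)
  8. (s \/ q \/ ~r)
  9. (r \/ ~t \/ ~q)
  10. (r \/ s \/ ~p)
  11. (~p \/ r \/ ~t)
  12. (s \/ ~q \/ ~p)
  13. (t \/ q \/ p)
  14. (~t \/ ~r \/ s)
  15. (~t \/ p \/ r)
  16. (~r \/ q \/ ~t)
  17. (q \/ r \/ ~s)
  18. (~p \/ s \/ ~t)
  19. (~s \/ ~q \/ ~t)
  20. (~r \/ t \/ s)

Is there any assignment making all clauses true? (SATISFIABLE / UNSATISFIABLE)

Set p = True and propagate.
Set q = True and propagate.
  then s is forced to True.
  then t is forced to False.
  then r is forced to False.
So p = True, q = True, r = False, s = True, t = False is a satisfying assignment.

SATISFIABLE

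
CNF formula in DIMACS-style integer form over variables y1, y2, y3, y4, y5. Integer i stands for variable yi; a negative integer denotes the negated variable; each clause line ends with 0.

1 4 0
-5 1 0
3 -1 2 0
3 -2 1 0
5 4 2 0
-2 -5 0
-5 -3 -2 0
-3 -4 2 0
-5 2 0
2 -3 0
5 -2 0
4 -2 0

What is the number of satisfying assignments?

1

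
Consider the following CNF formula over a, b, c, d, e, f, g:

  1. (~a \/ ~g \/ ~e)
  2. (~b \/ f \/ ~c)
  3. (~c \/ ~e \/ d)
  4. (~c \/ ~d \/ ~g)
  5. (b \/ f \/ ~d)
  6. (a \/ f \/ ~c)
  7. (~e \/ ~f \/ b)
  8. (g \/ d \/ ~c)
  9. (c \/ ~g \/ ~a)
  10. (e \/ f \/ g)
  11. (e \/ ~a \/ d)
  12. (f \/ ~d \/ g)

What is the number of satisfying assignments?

34

Split on c, then d.
  c=T, d=T: a free; 3 ways for (b,e,f,g) × 2^1 = 6.
  c=T, d=F: remaining (a,b,e,f,g) ∈ {(F,F,F,T,T); (F,T,F,T,T)} — 2.
  c=F, d=T: 11 of the 32 assignments to (a,b,e,f,g) work.
  c=F, d=F: 15 of the 32 assignments to (a,b,e,f,g) work.
Total: 6 + 2 + 11 + 15 = 34.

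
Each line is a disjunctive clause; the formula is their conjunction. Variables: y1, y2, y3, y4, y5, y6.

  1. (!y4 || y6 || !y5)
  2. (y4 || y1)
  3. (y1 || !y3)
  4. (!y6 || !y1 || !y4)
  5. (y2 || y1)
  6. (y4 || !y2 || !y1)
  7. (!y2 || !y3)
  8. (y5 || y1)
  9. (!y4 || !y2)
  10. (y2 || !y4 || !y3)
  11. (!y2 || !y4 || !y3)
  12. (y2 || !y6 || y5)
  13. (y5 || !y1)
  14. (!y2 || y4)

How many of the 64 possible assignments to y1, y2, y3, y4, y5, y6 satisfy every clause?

4

Satisfying assignments:
  y1=T y2=F y3=F y4=F y5=T y6=F
  y1=T y2=F y3=F y4=F y5=T y6=T
  y1=T y2=F y3=T y4=F y5=T y6=F
  y1=T y2=F y3=T y4=F y5=T y6=T
Count: 4.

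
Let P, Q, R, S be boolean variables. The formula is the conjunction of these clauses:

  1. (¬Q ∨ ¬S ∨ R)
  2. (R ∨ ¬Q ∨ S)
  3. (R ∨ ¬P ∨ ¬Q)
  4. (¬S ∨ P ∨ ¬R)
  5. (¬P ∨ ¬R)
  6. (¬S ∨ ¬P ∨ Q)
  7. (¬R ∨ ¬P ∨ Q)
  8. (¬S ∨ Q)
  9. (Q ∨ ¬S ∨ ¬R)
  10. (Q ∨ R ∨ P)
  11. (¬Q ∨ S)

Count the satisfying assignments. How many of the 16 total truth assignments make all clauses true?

2

The models are:
  P=F Q=F R=T S=F
  P=T Q=F R=F S=F
Count: 2.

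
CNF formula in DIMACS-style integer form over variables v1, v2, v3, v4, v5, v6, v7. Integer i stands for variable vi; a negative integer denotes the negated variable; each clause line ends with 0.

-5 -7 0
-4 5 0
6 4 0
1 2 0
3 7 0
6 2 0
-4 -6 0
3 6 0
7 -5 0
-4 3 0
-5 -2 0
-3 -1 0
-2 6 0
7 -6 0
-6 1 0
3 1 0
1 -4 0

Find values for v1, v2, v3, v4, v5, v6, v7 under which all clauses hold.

v1=T, v2=T, v3=F, v4=F, v5=F, v6=T, v7=T

Check each clause:
  1. (~v5 \/ ~v7) — ~v5 is true.
  2. (~v4 \/ v5) — ~v4 is true.
  3. (v4 \/ v6) — v6 is true.
  4. (v2 \/ v1) — v1 is true.
  5. (v3 \/ v7) — v7 is true.
  6. (v2 \/ v6) — v2 is true.
  7. (~v6 \/ ~v4) — ~v4 is true.
  8. (v3 \/ v6) — v6 is true.
  9. (~v5 \/ v7) — ~v5 is true.
  10. (v3 \/ ~v4) — ~v4 is true.
  11. (~v2 \/ ~v5) — ~v5 is true.
  12. (~v3 \/ ~v1) — ~v3 is true.
  13. (v6 \/ ~v2) — v6 is true.
  14. (v7 \/ ~v6) — v7 is true.
  15. (v1 \/ ~v6) — v1 is true.
  16. (v1 \/ v3) — v1 is true.
  17. (v1 \/ ~v4) — v1 is true.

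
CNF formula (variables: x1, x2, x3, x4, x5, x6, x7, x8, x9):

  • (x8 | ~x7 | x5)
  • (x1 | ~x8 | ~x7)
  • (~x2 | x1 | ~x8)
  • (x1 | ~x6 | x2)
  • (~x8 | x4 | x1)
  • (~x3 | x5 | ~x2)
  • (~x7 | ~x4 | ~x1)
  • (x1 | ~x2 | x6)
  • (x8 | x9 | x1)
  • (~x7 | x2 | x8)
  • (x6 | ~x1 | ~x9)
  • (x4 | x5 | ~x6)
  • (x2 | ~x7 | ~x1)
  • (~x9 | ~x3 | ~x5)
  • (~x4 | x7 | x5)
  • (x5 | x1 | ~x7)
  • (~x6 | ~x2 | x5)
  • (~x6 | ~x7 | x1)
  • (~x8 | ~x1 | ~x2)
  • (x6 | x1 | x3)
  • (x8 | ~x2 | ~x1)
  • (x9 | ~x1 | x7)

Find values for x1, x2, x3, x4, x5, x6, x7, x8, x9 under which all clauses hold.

Try x1 = True.
Try x2 = False.
  then x7 is forced to False.
  then x9 is forced to True.
  then x6 is forced to True.
The remaining clauses are satisfied by x3 = False, x4 = True, x5 = True, x8 = True.
Every clause has at least one true literal under this assignment.

x1=True, x2=False, x3=False, x4=True, x5=True, x6=True, x7=False, x8=True, x9=True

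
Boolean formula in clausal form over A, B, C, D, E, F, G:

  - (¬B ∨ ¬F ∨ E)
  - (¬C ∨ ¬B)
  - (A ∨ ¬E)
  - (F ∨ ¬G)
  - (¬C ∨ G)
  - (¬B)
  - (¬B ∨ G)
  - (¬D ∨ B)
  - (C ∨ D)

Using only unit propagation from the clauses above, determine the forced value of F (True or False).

True

(¬B) stands alone — B = False.
(¬D ∨ B): since B = False, the clause reduces to (¬D). D = False.
(D ∨ C): since D = False, the clause reduces to (C). C = True.
(G ∨ ¬C): since C = True, the clause reduces to (G). G = True.
From (¬G ∨ F) and G = True: F = True.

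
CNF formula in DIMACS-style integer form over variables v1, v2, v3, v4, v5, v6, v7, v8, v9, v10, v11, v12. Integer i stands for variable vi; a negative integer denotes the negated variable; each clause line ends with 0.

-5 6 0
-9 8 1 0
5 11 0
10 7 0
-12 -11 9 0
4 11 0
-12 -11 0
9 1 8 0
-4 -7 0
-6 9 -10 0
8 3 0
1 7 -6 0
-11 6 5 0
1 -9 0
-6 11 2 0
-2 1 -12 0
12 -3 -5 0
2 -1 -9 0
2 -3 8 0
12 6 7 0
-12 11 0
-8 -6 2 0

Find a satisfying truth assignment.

v1=T, v2=T, v3=F, v4=T, v5=T, v6=T, v7=F, v8=T, v9=T, v10=T, v11=F, v12=F

Try v1 = True.
Try v2 = True.
The remaining clauses are satisfied by v3 = False, v4 = True, v5 = True, v6 = True, v7 = False, v8 = True, v9 = True, v10 = True, v11 = False, v12 = False.
Every clause has at least one true literal under this assignment.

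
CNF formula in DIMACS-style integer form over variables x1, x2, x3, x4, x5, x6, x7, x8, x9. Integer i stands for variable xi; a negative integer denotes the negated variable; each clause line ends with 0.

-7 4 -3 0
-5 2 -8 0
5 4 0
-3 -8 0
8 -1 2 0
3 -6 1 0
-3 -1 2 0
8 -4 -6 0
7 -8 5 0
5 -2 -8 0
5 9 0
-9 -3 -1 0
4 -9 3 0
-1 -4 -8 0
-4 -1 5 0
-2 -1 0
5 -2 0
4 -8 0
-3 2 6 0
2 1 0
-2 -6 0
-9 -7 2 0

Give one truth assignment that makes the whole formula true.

x1 = F, x2 = T, x3 = F, x4 = F, x5 = T, x6 = F, x7 = F, x8 = F, x9 = F

Set x1 = False and propagate.
  then x2 is forced to True.
  then x5 is forced to True.
  then x6 is forced to False.
Set x3 = False and propagate.
Try x4 = False.
  then x9 is forced to False.
  then x8 is forced to False.
x7 is now unconstrained; take x7 = False.
Every clause has at least one true literal under this assignment.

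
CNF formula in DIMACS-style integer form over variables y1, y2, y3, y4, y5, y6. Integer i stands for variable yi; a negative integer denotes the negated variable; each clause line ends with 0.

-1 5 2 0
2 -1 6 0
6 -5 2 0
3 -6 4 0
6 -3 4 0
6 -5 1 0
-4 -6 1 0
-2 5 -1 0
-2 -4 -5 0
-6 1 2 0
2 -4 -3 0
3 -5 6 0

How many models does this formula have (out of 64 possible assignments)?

10

Split on y6, then y2.
  y6=T, y2=T: remaining (y1,y3,y4,y5) ∈ {(F,T,F,F); (F,T,F,T); (T,T,F,T)} — 3.
  y6=T, y2=F: remaining (y1,y3,y4,y5) ∈ {(T,F,T,T); (T,T,F,T)} — 2.
  y6=F, y2=T: remaining (y1,y3,y4,y5) ∈ {(F,F,F,F); (F,F,T,F); (F,T,T,F)} — 3.
  y6=F, y2=F: remaining (y1,y3,y4,y5) ∈ {(F,F,F,F); (F,F,T,F)} — 2.
Total: 3 + 2 + 3 + 2 = 10.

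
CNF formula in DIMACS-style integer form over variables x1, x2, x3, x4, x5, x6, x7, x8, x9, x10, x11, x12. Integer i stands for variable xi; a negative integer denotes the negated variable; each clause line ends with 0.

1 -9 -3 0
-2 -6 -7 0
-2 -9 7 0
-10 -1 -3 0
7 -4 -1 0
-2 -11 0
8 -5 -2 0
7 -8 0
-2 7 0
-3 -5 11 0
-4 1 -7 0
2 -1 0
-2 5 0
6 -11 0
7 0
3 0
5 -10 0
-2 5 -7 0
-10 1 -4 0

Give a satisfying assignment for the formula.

x1=False, x2=False, x3=True, x4=False, x5=False, x6=True, x7=True, x8=False, x9=False, x10=False, x11=False, x12=True

Check each clause:
  1. (x1 OR NOT x3 OR NOT x9) — NOT x9 is true.
  2. (NOT x6 OR NOT x7 OR NOT x2) — NOT x2 is true.
  3. (NOT x9 OR NOT x2 OR x7) — NOT x9 is true.
  4. (NOT x1 OR NOT x3 OR NOT x10) — NOT x10 is true.
  5. (NOT x1 OR x7 OR NOT x4) — NOT x4 is true.
  6. (NOT x11 OR NOT x2) — NOT x11 is true.
  7. (NOT x2 OR NOT x5 OR x8) — NOT x5 is true.
  8. (NOT x8 OR x7) — NOT x8 is true.
  9. (x7 OR NOT x2) — NOT x2 is true.
  10. (x11 OR NOT x3 OR NOT x5) — NOT x5 is true.
  11. (NOT x7 OR x1 OR NOT x4) — NOT x4 is true.
  12. (NOT x1 OR x2) — NOT x1 is true.
  13. (NOT x2 OR x5) — NOT x2 is true.
  14. (x6 OR NOT x11) — NOT x11 is true.
  15. (x7) — x7 is true.
  16. (x3) — x3 is true.
  17. (x5 OR NOT x10) — NOT x10 is true.
  18. (NOT x2 OR x5 OR NOT x7) — NOT x2 is true.
  19. (x1 OR NOT x4 OR NOT x10) — NOT x4 is true.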